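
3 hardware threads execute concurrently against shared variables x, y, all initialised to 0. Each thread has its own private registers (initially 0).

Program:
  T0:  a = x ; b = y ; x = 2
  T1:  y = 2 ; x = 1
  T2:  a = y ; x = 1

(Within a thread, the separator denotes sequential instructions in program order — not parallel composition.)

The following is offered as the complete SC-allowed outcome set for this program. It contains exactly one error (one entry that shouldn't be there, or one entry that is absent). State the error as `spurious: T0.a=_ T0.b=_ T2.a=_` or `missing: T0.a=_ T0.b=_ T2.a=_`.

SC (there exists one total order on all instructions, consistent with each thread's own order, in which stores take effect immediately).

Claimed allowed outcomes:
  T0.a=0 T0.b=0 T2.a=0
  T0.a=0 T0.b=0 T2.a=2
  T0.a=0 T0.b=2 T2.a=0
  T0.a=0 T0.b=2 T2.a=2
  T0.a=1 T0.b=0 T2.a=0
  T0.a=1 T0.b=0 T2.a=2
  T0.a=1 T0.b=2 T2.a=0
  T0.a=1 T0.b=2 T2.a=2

spurious: T0.a=1 T0.b=0 T2.a=2

outcome vector order: (T0.a,T0.b,T2.a)
SC (7): (0,0,0); (0,0,2); (0,2,0); (0,2,2); (1,0,0); (1,2,0); (1,2,2)
claimed∖SC = {(1,0,2)}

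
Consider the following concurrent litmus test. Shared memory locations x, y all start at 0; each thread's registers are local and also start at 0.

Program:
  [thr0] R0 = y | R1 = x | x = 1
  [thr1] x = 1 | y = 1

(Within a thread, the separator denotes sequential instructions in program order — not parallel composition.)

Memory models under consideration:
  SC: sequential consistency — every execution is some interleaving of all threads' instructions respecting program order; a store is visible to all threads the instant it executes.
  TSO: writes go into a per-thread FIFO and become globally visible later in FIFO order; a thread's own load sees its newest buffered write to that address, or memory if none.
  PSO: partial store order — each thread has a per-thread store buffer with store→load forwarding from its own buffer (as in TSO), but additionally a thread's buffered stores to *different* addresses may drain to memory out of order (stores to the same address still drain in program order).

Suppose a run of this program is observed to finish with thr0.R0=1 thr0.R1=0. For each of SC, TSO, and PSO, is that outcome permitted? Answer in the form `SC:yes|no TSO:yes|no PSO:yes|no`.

outcome vector order: (thr0.R0,thr0.R1)
SC: 3 outcomes — {0/0; 0/1; 1/1}
TSO: 3 outcomes — {0/0; 0/1; 1/1}
PSO: 4 outcomes — {0/0; 0/1; 1/0; 1/1}
target 1/0 ∈ {PSO}

SC:no TSO:no PSO:yes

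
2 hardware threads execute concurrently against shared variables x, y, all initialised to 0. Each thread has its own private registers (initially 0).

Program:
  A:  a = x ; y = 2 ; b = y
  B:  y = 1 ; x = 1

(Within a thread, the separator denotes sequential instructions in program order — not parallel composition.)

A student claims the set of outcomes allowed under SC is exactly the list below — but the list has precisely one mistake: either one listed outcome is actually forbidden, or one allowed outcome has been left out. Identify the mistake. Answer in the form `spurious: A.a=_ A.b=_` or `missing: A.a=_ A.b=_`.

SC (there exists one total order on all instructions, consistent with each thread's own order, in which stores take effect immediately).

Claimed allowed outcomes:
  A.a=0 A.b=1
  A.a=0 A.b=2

missing: A.a=1 A.b=2

outcome vector order: (A.a,A.b)
SC (3): 01, 02, 12
SC∖claimed = {12}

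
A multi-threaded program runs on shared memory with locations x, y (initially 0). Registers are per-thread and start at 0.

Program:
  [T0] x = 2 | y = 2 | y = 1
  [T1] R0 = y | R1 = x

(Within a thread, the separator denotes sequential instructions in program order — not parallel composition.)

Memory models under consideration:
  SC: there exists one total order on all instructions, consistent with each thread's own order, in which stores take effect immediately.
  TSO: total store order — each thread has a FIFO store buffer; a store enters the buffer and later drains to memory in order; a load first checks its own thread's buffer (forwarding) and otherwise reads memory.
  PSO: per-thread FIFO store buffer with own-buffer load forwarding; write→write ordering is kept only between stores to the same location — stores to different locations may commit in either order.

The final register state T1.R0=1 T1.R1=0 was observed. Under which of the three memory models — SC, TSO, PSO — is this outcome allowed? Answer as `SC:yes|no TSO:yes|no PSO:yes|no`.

outcome vector order: (T1.R0,T1.R1)
[SC] allowed = {0/0, 0/2, 1/2, 2/2}
[TSO] allowed = {0/0, 0/2, 1/2, 2/2}
[PSO] allowed = {0/0, 0/2, 1/0, 1/2, 2/0, 2/2}
target 1/0 ∈ {PSO}

SC:no TSO:no PSO:yes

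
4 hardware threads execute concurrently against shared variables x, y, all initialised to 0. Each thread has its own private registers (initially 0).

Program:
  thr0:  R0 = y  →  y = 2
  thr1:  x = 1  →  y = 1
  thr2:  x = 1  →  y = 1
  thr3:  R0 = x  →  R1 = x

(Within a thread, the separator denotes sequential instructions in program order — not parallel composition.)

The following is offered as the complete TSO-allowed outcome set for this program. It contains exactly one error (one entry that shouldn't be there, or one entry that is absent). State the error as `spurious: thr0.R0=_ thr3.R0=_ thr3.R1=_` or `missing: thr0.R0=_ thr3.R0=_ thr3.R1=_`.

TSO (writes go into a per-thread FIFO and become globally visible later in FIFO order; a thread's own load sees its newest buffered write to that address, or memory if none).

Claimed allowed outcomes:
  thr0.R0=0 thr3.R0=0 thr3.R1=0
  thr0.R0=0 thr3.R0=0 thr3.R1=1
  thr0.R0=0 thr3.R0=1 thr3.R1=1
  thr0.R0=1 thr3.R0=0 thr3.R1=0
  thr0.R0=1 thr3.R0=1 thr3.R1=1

missing: thr0.R0=1 thr3.R0=0 thr3.R1=1

outcome vector order: (thr0.R0,thr3.R0,thr3.R1)
[TSO] allowed = {<0 0 0>, <0 0 1>, <0 1 1>, <1 0 0>, <1 0 1>, <1 1 1>}
TSO∖claimed = {<1 0 1>}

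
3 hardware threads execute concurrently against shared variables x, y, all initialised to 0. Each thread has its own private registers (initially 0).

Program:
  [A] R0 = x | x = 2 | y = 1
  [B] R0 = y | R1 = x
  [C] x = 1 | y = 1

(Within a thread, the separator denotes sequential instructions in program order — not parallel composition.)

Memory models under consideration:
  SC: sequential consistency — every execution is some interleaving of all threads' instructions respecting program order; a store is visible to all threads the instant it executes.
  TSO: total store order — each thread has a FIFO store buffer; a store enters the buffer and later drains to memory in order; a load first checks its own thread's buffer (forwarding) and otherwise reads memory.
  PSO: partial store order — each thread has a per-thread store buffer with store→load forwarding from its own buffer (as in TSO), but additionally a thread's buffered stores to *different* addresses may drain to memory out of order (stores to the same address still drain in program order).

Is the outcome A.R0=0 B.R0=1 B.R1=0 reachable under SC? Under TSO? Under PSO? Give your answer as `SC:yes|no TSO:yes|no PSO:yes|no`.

outcome vector order: (A.R0,B.R0,B.R1)
SC: 10 outcomes — {(0,0,0), (0,0,1), (0,0,2), (0,1,1), (0,1,2), (1,0,0), (1,0,1), (1,0,2), (1,1,1), (1,1,2)}
TSO: 10 outcomes — {(0,0,0), (0,0,1), (0,0,2), (0,1,1), (0,1,2), (1,0,0), (1,0,1), (1,0,2), (1,1,1), (1,1,2)}
PSO: 12 outcomes — {(0,0,0), (0,0,1), (0,0,2), (0,1,0), (0,1,1), (0,1,2), (1,0,0), (1,0,1), (1,0,2), (1,1,0), (1,1,1), (1,1,2)}
target (0,1,0) ∈ {PSO}

SC:no TSO:no PSO:yes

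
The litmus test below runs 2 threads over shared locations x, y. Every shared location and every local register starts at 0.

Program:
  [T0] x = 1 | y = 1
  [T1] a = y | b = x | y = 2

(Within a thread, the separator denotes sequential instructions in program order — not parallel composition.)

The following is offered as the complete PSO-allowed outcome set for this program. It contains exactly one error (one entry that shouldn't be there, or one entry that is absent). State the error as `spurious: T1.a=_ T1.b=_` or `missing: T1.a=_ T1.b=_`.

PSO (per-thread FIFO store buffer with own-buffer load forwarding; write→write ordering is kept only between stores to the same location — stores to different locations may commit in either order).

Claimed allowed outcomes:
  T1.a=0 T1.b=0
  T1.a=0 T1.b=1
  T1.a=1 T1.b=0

missing: T1.a=1 T1.b=1

outcome vector order: (T1.a,T1.b)
[PSO] allowed = {<0 0> <0 1> <1 0> <1 1>}
PSO∖claimed = {<1 1>}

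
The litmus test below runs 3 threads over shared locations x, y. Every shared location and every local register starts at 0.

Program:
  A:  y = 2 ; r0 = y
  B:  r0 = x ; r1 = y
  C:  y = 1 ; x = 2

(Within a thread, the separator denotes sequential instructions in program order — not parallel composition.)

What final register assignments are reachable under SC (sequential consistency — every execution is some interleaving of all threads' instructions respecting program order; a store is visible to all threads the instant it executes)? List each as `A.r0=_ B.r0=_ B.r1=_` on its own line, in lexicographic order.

outcome vector order: (A.r0,B.r0,B.r1)
|SC outcomes| = 9

A.r0=1 B.r0=0 B.r1=0
A.r0=1 B.r0=0 B.r1=1
A.r0=1 B.r0=0 B.r1=2
A.r0=1 B.r0=2 B.r1=1
A.r0=2 B.r0=0 B.r1=0
A.r0=2 B.r0=0 B.r1=1
A.r0=2 B.r0=0 B.r1=2
A.r0=2 B.r0=2 B.r1=1
A.r0=2 B.r0=2 B.r1=2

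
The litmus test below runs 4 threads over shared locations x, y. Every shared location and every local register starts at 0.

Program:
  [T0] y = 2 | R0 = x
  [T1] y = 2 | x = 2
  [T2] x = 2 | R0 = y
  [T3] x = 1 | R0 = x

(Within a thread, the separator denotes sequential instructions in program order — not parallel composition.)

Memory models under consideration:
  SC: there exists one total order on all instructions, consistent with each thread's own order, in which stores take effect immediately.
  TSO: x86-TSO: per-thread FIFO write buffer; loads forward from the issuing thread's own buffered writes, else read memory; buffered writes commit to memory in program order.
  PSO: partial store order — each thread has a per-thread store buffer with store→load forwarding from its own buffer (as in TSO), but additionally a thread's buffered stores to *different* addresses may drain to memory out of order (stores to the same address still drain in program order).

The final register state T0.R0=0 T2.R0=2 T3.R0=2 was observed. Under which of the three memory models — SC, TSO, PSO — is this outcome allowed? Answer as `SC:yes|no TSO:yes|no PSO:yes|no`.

SC:yes TSO:yes PSO:yes

outcome vector order: (T0.R0,T2.R0,T3.R0)
under SC → 021 022 101 102 121 122 201 202 221 222
under TSO → 001 002 021 022 101 102 121 122 201 202 221 222
under PSO → 001 002 021 022 101 102 121 122 201 202 221 222
target 022 ∈ {SC,TSO,PSO}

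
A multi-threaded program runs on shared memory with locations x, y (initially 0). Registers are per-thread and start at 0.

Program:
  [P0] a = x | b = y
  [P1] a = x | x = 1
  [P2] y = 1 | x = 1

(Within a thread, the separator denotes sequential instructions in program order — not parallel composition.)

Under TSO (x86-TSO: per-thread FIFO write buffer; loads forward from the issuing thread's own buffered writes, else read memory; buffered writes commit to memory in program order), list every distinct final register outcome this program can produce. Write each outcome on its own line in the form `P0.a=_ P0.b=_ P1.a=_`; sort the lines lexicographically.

P0.a=0 P0.b=0 P1.a=0
P0.a=0 P0.b=0 P1.a=1
P0.a=0 P0.b=1 P1.a=0
P0.a=0 P0.b=1 P1.a=1
P0.a=1 P0.b=0 P1.a=0
P0.a=1 P0.b=1 P1.a=0
P0.a=1 P0.b=1 P1.a=1

outcome vector order: (P0.a,P0.b,P1.a)
|TSO outcomes| = 7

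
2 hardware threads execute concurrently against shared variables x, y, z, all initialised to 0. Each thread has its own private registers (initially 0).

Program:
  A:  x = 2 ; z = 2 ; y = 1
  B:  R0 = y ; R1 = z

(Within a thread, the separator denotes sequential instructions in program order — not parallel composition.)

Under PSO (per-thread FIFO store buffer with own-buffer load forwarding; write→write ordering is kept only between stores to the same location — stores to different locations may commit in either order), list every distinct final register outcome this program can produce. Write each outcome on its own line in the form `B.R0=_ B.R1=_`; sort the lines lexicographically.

B.R0=0 B.R1=0
B.R0=0 B.R1=2
B.R0=1 B.R1=0
B.R0=1 B.R1=2

outcome vector order: (B.R0,B.R1)
|PSO outcomes| = 4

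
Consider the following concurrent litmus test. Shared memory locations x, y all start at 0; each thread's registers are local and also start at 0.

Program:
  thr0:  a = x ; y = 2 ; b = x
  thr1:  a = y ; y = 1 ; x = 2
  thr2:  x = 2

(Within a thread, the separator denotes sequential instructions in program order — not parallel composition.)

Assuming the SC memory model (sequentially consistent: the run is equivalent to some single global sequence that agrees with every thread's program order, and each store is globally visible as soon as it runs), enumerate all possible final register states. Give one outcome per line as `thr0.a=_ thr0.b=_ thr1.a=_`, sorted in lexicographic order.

outcome vector order: (thr0.a,thr0.b,thr1.a)
|SC outcomes| = 6

thr0.a=0 thr0.b=0 thr1.a=0
thr0.a=0 thr0.b=0 thr1.a=2
thr0.a=0 thr0.b=2 thr1.a=0
thr0.a=0 thr0.b=2 thr1.a=2
thr0.a=2 thr0.b=2 thr1.a=0
thr0.a=2 thr0.b=2 thr1.a=2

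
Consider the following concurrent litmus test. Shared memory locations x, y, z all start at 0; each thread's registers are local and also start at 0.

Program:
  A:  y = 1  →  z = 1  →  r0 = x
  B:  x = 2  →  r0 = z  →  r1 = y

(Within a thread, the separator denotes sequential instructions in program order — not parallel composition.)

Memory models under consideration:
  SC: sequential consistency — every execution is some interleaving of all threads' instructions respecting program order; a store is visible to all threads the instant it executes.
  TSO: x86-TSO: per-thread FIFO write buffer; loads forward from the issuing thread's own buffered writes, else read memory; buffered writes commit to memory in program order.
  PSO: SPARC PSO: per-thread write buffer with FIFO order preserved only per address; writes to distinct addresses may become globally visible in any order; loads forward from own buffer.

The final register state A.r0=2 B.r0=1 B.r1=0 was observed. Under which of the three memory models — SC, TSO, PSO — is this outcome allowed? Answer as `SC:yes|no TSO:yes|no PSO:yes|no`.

outcome vector order: (A.r0,B.r0,B.r1)
SC: 4 outcomes — {011 200 201 211}
TSO: 6 outcomes — {000 001 011 200 201 211}
PSO: 8 outcomes — {000 001 010 011 200 201 210 211}
target 210 ∈ {PSO}

SC:no TSO:no PSO:yes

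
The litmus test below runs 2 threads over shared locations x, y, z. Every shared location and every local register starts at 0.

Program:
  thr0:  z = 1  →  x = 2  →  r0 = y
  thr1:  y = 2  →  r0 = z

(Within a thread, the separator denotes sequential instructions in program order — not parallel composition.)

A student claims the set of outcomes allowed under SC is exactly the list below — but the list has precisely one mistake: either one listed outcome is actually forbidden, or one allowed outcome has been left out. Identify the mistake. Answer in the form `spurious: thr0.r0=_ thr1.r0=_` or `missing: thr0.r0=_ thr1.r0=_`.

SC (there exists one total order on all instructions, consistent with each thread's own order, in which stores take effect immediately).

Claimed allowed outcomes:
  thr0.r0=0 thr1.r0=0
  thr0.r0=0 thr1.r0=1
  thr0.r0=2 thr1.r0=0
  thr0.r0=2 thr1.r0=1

spurious: thr0.r0=0 thr1.r0=0

outcome vector order: (thr0.r0,thr1.r0)
SC: 3 outcomes — {<0 1>; <2 0>; <2 1>}
claimed∖SC = {<0 0>}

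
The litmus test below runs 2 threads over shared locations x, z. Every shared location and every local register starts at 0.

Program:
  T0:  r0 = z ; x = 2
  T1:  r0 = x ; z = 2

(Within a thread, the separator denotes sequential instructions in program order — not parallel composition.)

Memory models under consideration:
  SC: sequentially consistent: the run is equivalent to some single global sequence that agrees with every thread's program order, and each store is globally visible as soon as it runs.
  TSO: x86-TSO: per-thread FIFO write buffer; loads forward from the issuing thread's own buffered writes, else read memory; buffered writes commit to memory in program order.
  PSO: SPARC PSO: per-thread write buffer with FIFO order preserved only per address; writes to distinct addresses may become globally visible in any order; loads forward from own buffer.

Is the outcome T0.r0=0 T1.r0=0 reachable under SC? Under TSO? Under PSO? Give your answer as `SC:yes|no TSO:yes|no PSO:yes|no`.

SC:yes TSO:yes PSO:yes

outcome vector order: (T0.r0,T1.r0)
[SC] allowed = {00, 02, 20}
[TSO] allowed = {00, 02, 20}
[PSO] allowed = {00, 02, 20}
target 00 ∈ {SC,TSO,PSO}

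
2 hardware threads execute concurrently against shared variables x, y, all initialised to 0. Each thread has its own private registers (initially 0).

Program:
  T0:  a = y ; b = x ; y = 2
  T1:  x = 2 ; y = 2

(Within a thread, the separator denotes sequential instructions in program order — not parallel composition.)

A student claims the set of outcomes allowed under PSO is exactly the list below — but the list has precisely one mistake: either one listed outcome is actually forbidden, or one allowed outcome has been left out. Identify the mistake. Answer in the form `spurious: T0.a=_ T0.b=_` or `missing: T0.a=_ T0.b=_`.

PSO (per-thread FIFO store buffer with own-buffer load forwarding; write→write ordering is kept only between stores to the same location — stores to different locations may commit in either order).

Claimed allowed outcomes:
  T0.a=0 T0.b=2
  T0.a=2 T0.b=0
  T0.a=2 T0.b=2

missing: T0.a=0 T0.b=0

outcome vector order: (T0.a,T0.b)
PSO: 4 outcomes — {(0,0), (0,2), (2,0), (2,2)}
PSO∖claimed = {(0,0)}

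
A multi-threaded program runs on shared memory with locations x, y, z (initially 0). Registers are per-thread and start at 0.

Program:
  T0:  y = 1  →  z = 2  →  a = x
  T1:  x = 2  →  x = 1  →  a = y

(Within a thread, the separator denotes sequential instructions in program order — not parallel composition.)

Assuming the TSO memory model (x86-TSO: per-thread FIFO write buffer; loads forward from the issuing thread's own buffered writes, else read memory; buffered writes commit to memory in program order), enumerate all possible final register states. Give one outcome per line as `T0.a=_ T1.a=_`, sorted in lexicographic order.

outcome vector order: (T0.a,T1.a)
|TSO outcomes| = 6

T0.a=0 T1.a=0
T0.a=0 T1.a=1
T0.a=1 T1.a=0
T0.a=1 T1.a=1
T0.a=2 T1.a=0
T0.a=2 T1.a=1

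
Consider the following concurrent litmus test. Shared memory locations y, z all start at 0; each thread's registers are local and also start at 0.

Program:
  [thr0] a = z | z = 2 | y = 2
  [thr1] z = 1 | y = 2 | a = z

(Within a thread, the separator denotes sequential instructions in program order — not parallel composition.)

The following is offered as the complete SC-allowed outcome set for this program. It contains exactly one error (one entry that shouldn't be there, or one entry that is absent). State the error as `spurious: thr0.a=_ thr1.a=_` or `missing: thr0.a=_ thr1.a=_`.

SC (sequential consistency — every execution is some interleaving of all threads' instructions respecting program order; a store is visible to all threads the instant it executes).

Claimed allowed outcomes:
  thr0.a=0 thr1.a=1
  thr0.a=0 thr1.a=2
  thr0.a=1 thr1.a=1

outcome vector order: (thr0.a,thr1.a)
SC: 4 outcomes — {01; 02; 11; 12}
SC∖claimed = {12}

missing: thr0.a=1 thr1.a=2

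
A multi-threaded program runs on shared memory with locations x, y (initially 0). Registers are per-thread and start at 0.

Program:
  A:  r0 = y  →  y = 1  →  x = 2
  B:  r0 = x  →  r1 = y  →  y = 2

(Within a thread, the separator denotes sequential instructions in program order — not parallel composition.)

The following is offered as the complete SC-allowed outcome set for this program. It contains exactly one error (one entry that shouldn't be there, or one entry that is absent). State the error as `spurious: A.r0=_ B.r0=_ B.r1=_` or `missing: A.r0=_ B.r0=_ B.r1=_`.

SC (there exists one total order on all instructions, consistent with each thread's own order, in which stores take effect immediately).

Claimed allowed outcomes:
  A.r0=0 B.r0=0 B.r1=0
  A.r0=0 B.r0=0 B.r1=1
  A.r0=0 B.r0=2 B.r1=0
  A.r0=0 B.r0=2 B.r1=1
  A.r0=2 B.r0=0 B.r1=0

outcome vector order: (A.r0,B.r0,B.r1)
[SC] allowed = {0/0/0; 0/0/1; 0/2/1; 2/0/0}
claimed∖SC = {0/2/0}

spurious: A.r0=0 B.r0=2 B.r1=0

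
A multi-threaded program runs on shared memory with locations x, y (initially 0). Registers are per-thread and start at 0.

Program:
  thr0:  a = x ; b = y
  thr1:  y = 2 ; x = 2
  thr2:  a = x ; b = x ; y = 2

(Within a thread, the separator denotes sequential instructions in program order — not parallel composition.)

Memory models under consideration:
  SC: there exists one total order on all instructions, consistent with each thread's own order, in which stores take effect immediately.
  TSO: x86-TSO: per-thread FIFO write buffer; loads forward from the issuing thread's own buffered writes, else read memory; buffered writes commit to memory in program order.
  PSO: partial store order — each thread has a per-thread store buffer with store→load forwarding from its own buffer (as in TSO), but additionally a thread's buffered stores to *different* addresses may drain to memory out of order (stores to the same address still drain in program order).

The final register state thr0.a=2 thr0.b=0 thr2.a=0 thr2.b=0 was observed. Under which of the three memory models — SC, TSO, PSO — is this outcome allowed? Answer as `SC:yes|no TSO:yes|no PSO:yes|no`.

outcome vector order: (thr0.a,thr0.b,thr2.a,thr2.b)
[SC] allowed = {0000; 0002; 0022; 0200; 0202; 0222; 2200; 2202; 2222}
[TSO] allowed = {0000; 0002; 0022; 0200; 0202; 0222; 2200; 2202; 2222}
[PSO] allowed = {0000; 0002; 0022; 0200; 0202; 0222; 2000; 2002; 2022; 2200; 2202; 2222}
target 2000 ∈ {PSO}

SC:no TSO:no PSO:yes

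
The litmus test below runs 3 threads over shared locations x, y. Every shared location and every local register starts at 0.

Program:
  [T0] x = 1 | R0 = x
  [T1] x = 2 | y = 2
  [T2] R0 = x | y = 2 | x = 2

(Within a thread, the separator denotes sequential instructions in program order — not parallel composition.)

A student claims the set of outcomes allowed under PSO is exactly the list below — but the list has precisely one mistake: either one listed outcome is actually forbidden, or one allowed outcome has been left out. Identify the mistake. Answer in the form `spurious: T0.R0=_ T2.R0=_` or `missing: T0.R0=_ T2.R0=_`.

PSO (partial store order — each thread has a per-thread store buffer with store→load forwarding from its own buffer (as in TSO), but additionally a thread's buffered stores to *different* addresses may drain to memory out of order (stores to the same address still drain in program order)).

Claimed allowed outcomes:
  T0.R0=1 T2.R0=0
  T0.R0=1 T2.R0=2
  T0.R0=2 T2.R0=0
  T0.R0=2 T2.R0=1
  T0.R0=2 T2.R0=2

missing: T0.R0=1 T2.R0=1

outcome vector order: (T0.R0,T2.R0)
PSO (6): (1,0), (1,1), (1,2), (2,0), (2,1), (2,2)
PSO∖claimed = {(1,1)}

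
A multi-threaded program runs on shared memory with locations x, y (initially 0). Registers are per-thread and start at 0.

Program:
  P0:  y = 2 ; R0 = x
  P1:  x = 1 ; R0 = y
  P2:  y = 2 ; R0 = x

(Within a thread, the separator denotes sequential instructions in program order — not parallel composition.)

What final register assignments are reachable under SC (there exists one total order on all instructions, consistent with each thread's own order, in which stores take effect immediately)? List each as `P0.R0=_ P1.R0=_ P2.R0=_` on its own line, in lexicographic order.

P0.R0=0 P1.R0=2 P2.R0=0
P0.R0=0 P1.R0=2 P2.R0=1
P0.R0=1 P1.R0=0 P2.R0=1
P0.R0=1 P1.R0=2 P2.R0=0
P0.R0=1 P1.R0=2 P2.R0=1

outcome vector order: (P0.R0,P1.R0,P2.R0)
|SC outcomes| = 5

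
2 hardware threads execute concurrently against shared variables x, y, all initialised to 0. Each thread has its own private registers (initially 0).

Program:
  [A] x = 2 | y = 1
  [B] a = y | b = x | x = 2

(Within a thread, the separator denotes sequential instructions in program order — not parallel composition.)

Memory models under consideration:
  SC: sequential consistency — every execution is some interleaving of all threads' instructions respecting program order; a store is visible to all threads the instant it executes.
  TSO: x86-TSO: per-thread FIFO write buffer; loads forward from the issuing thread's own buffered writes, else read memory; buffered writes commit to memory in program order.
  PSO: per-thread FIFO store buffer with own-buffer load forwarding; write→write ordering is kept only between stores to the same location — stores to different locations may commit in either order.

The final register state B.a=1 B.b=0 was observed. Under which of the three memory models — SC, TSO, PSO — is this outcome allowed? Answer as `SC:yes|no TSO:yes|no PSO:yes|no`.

outcome vector order: (B.a,B.b)
SC (3): 00, 02, 12
TSO (3): 00, 02, 12
PSO (4): 00, 02, 10, 12
target 10 ∈ {PSO}

SC:no TSO:no PSO:yes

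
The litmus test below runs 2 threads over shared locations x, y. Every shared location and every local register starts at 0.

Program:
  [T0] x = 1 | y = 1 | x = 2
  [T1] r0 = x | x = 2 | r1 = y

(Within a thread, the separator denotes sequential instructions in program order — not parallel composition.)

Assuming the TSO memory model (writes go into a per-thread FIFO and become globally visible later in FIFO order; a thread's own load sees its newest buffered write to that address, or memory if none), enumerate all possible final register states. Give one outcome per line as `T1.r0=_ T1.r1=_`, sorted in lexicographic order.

T1.r0=0 T1.r1=0
T1.r0=0 T1.r1=1
T1.r0=1 T1.r1=0
T1.r0=1 T1.r1=1
T1.r0=2 T1.r1=1

outcome vector order: (T1.r0,T1.r1)
|TSO outcomes| = 5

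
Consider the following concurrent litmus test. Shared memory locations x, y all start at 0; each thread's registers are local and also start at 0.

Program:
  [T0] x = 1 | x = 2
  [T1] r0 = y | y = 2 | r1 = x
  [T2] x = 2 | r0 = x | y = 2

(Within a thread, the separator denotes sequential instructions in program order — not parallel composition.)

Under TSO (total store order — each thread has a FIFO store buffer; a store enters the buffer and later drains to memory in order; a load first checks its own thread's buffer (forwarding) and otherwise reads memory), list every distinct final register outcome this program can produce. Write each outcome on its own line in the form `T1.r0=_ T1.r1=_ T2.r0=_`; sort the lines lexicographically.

T1.r0=0 T1.r1=0 T2.r0=1
T1.r0=0 T1.r1=0 T2.r0=2
T1.r0=0 T1.r1=1 T2.r0=1
T1.r0=0 T1.r1=1 T2.r0=2
T1.r0=0 T1.r1=2 T2.r0=1
T1.r0=0 T1.r1=2 T2.r0=2
T1.r0=2 T1.r1=1 T2.r0=1
T1.r0=2 T1.r1=1 T2.r0=2
T1.r0=2 T1.r1=2 T2.r0=1
T1.r0=2 T1.r1=2 T2.r0=2

outcome vector order: (T1.r0,T1.r1,T2.r0)
|TSO outcomes| = 10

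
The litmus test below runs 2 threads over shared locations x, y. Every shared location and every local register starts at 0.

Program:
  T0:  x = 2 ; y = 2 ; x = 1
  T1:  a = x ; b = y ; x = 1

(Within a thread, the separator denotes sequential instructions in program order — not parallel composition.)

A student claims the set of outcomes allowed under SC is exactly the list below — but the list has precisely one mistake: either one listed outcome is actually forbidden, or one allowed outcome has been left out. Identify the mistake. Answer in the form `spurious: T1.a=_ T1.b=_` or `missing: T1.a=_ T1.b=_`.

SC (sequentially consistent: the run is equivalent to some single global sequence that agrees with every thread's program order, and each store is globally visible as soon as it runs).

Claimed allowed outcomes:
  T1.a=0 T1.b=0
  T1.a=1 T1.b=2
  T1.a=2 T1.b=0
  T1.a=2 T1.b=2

outcome vector order: (T1.a,T1.b)
under SC → <0 0> <0 2> <1 2> <2 0> <2 2>
SC∖claimed = {<0 2>}

missing: T1.a=0 T1.b=2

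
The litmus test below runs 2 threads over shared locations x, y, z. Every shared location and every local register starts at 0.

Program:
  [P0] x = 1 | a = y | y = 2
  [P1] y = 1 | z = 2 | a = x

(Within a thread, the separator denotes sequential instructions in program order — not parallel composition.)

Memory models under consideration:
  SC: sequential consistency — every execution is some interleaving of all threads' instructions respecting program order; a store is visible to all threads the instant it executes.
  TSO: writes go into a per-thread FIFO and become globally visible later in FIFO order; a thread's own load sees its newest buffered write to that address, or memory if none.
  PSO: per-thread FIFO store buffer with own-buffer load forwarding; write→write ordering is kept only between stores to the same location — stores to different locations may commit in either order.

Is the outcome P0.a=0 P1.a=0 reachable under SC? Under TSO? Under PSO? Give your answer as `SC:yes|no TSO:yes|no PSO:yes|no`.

SC:no TSO:yes PSO:yes

outcome vector order: (P0.a,P1.a)
SC: 3 outcomes — {<0 1> <1 0> <1 1>}
TSO: 4 outcomes — {<0 0> <0 1> <1 0> <1 1>}
PSO: 4 outcomes — {<0 0> <0 1> <1 0> <1 1>}
target <0 0> ∈ {TSO,PSO}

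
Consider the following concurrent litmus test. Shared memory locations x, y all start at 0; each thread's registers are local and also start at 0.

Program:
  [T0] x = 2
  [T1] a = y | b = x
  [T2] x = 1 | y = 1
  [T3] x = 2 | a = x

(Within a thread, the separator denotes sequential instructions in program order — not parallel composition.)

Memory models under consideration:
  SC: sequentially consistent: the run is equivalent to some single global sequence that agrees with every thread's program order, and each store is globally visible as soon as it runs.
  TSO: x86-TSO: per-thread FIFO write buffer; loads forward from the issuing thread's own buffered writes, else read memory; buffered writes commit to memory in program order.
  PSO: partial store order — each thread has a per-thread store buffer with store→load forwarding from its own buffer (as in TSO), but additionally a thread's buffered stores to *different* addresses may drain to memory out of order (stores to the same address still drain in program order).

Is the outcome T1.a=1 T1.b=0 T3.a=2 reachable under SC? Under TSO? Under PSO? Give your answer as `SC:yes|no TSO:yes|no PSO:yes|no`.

SC:no TSO:no PSO:yes

outcome vector order: (T1.a,T1.b,T3.a)
[SC] allowed = {0/0/1, 0/0/2, 0/1/1, 0/1/2, 0/2/1, 0/2/2, 1/1/1, 1/1/2, 1/2/1, 1/2/2}
[TSO] allowed = {0/0/1, 0/0/2, 0/1/1, 0/1/2, 0/2/1, 0/2/2, 1/1/1, 1/1/2, 1/2/1, 1/2/2}
[PSO] allowed = {0/0/1, 0/0/2, 0/1/1, 0/1/2, 0/2/1, 0/2/2, 1/0/1, 1/0/2, 1/1/1, 1/1/2, 1/2/1, 1/2/2}
target 1/0/2 ∈ {PSO}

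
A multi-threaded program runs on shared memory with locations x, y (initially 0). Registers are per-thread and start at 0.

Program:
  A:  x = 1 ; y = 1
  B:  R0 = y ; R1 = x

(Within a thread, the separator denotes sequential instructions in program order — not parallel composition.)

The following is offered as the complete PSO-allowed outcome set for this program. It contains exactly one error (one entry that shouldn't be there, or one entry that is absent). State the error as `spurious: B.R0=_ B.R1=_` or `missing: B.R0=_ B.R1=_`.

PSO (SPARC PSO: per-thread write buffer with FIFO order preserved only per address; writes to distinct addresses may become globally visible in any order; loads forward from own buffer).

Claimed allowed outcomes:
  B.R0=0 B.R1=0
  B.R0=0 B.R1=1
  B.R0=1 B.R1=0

outcome vector order: (B.R0,B.R1)
under PSO → (0,0), (0,1), (1,0), (1,1)
PSO∖claimed = {(1,1)}

missing: B.R0=1 B.R1=1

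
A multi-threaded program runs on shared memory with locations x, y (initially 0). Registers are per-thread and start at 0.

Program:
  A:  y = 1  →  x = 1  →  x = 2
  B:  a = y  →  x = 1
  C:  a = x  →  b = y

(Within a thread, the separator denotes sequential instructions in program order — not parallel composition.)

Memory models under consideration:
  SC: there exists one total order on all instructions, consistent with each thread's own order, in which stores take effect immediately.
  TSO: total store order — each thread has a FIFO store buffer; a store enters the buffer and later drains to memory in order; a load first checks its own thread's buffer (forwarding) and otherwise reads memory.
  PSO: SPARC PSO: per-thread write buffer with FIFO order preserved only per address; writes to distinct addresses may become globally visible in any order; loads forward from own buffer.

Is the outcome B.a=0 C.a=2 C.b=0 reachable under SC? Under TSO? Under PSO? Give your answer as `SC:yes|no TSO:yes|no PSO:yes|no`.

outcome vector order: (B.a,C.a,C.b)
under SC → <0 0 0>, <0 0 1>, <0 1 0>, <0 1 1>, <0 2 1>, <1 0 0>, <1 0 1>, <1 1 1>, <1 2 1>
under TSO → <0 0 0>, <0 0 1>, <0 1 0>, <0 1 1>, <0 2 1>, <1 0 0>, <1 0 1>, <1 1 1>, <1 2 1>
under PSO → <0 0 0>, <0 0 1>, <0 1 0>, <0 1 1>, <0 2 0>, <0 2 1>, <1 0 0>, <1 0 1>, <1 1 0>, <1 1 1>, <1 2 0>, <1 2 1>
target <0 2 0> ∈ {PSO}

SC:no TSO:no PSO:yes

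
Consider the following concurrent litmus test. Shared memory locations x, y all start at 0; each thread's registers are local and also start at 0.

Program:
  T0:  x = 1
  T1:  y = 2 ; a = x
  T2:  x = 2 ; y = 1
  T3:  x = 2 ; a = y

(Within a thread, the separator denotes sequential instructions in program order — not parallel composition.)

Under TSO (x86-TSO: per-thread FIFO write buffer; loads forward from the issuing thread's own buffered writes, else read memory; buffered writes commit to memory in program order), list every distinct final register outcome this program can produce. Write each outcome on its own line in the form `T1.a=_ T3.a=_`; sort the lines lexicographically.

outcome vector order: (T1.a,T3.a)
|TSO outcomes| = 9

T1.a=0 T3.a=0
T1.a=0 T3.a=1
T1.a=0 T3.a=2
T1.a=1 T3.a=0
T1.a=1 T3.a=1
T1.a=1 T3.a=2
T1.a=2 T3.a=0
T1.a=2 T3.a=1
T1.a=2 T3.a=2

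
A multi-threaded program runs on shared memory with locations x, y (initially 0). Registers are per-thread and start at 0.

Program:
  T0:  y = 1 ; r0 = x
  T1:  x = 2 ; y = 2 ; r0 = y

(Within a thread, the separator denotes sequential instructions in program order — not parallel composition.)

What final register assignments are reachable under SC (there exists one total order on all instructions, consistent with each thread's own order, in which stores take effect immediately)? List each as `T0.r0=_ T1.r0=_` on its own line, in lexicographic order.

outcome vector order: (T0.r0,T1.r0)
|SC outcomes| = 3

T0.r0=0 T1.r0=2
T0.r0=2 T1.r0=1
T0.r0=2 T1.r0=2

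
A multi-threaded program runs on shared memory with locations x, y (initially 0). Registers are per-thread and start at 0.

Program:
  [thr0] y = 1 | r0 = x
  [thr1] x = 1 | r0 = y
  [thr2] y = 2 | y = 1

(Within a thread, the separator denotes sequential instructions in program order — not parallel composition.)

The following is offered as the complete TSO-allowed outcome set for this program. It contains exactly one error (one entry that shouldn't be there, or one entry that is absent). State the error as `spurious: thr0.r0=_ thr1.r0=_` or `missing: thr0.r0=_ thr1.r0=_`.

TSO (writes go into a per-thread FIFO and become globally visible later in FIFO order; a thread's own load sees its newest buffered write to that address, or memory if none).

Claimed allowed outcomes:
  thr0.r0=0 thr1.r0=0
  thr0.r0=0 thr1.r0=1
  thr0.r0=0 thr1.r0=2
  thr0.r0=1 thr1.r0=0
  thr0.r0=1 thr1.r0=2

outcome vector order: (thr0.r0,thr1.r0)
TSO: 6 outcomes — {(0,0) (0,1) (0,2) (1,0) (1,1) (1,2)}
TSO∖claimed = {(1,1)}

missing: thr0.r0=1 thr1.r0=1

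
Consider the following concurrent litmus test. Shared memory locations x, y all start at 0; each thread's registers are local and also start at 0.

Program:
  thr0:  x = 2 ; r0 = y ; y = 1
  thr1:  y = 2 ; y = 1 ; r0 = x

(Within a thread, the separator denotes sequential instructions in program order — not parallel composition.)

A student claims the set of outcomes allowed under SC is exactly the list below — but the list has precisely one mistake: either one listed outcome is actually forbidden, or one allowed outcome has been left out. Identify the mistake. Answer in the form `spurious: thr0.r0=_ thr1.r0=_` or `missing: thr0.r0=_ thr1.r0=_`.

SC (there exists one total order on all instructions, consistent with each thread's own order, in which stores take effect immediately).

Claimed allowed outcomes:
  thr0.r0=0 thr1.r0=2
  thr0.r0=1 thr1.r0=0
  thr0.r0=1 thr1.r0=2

missing: thr0.r0=2 thr1.r0=2

outcome vector order: (thr0.r0,thr1.r0)
under SC → 02 10 12 22
SC∖claimed = {22}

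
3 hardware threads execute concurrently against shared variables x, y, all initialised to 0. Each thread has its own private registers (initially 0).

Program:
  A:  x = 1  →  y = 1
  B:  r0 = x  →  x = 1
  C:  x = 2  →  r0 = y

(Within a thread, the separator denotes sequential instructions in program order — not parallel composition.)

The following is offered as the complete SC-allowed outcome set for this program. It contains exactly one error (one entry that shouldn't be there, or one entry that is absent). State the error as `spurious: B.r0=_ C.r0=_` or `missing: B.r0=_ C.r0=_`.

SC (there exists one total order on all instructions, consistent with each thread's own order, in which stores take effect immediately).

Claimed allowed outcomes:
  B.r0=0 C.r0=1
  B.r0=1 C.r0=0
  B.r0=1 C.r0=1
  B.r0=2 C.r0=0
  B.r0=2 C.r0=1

outcome vector order: (B.r0,C.r0)
[SC] allowed = {00, 01, 10, 11, 20, 21}
SC∖claimed = {00}

missing: B.r0=0 C.r0=0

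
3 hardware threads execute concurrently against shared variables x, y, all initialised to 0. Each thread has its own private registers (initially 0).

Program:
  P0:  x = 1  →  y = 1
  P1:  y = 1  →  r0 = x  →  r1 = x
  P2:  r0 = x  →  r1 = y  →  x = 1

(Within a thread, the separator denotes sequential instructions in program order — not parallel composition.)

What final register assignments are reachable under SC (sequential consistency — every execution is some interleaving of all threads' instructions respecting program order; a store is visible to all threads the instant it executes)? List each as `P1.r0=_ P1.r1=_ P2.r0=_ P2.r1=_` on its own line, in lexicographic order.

P1.r0=0 P1.r1=0 P2.r0=0 P2.r1=0
P1.r0=0 P1.r1=0 P2.r0=0 P2.r1=1
P1.r0=0 P1.r1=0 P2.r0=1 P2.r1=1
P1.r0=0 P1.r1=1 P2.r0=0 P2.r1=0
P1.r0=0 P1.r1=1 P2.r0=0 P2.r1=1
P1.r0=0 P1.r1=1 P2.r0=1 P2.r1=1
P1.r0=1 P1.r1=1 P2.r0=0 P2.r1=0
P1.r0=1 P1.r1=1 P2.r0=0 P2.r1=1
P1.r0=1 P1.r1=1 P2.r0=1 P2.r1=0
P1.r0=1 P1.r1=1 P2.r0=1 P2.r1=1

outcome vector order: (P1.r0,P1.r1,P2.r0,P2.r1)
|SC outcomes| = 10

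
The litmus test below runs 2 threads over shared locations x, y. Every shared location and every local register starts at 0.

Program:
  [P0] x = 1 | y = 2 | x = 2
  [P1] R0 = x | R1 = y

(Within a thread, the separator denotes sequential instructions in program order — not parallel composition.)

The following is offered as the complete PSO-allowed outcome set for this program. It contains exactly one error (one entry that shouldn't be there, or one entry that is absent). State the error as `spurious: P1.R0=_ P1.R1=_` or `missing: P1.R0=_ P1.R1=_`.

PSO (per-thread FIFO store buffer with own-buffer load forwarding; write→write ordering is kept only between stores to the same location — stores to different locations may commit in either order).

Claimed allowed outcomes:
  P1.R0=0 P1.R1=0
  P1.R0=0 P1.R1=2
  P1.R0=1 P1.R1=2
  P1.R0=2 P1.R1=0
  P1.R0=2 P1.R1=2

missing: P1.R0=1 P1.R1=0

outcome vector order: (P1.R0,P1.R1)
PSO: 6 outcomes — {(0,0); (0,2); (1,0); (1,2); (2,0); (2,2)}
PSO∖claimed = {(1,0)}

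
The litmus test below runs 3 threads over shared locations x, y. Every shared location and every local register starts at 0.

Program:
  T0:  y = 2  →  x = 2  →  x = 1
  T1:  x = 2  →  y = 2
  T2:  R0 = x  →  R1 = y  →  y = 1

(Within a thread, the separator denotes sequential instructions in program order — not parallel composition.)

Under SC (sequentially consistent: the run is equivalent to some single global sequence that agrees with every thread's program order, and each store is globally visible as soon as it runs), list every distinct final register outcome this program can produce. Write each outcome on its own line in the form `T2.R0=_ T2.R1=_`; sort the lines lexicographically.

outcome vector order: (T2.R0,T2.R1)
|SC outcomes| = 5

T2.R0=0 T2.R1=0
T2.R0=0 T2.R1=2
T2.R0=1 T2.R1=2
T2.R0=2 T2.R1=0
T2.R0=2 T2.R1=2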